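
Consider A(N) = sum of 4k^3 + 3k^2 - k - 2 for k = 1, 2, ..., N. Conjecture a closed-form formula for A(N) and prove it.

We claim A(N) = N(N^3 + 3N^2 + 2N - 2) for all N ≥ 1.
Base case (N = 1): A(1) = 4, and the closed form gives 4. They agree.
Inductive step: assume the claim holds for N = k, so A(k) = k(k^3 + 3k^2 + 2k - 2).
Then A(k+1) = A(k) + (4k^3 + 15k^2 + 17k + 4) = (k(k^3 + 3k^2 + 2k - 2)) + (4k^3 + 15k^2 + 17k + 4).
Simplifying, A(k+1) = (k + 1)(k^3 + 6k^2 + 11k + 4) = (k+1)((k+1)^3 + 3(k+1)^2 + 2(k+1) - 2),
which is the closed form with N = k+1.
By the principle of mathematical induction, the result holds for all N ≥ 1.

A(N) = N(N^3 + 3N^2 + 2N - 2)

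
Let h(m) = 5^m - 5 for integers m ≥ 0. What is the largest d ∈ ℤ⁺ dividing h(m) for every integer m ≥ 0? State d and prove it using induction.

Computing the first values: h(0) = -4 and h(1) = 0; gcd(-4, 0) = 4, so d ≤ 4.
We prove 4 | 5^m - 5 for all m ≥ 0 by induction on m.
Base case (m = 0): h(0) = -4 = 4·(-1), so 4 | h(0).
For the inductive step, assume it holds for an arbitrary p ≥ 0, i.e. 4 | h(p). Then
h(p+1) = 5^(p+1) - 5 = 5·(5^p - 5) + 20 = 5·h(p) + 20. The first term is divisible by 4 by the inductive hypothesis, and 20 is divisible by 4. Hence 4 | h(p+1).
Hence, by induction on m, the claim holds for every m ≥ 0.
Therefore the largest such d is 4.

d = 4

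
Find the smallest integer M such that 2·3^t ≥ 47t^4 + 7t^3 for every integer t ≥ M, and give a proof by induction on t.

M = 12

At t = 11: 354294 < 697444, so the inequality fails and M ≥ 12. We prove 2·3^t ≥ 47t^4 + 7t^3 for all t ≥ 12.
When t = 12: 2·3^t = 1062882 and 47t^4 + 7t^3 = 986688, so 1062882 ≥ 986688.
Inductive step: suppose the statement holds for some i ≥ 12, so 2·3^i ≥ 47i^4 + 7i^3.
Then 2·3^(i + 1) = 3·(2·3^i) ≥ 3·(47i^4 + 7i^3).
Also, for i ≥ 12 we have 3·(47i^4 + 7i^3) ≥ 47(i+1)^4 + 7(i+1)^3, since 3·(47i^4 + 7i^3) − (47(i+1)^4 + 7(i+1)^3) = 94i^4 - 174i^3 - 303i^2 - 209i - 54, which is nonnegative for all i ≥ 12.
Combining, 2·3^(i + 1) ≥ 47(i+1)^4 + 7(i+1)^3.
By the principle of mathematical induction, the result holds for all t ≥ 12.
Hence the smallest such M is 12.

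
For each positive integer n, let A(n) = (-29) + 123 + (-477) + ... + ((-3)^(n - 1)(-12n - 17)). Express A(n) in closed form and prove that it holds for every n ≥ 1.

We claim A(n) = (-3)^n(3n + 5) - 5 for all n ≥ 1.
Base case (n = 1): A(1) = -29, and the closed form gives -29. They agree.
For the inductive step, assume it holds for an arbitrary m ≥ 1, so A(m) = (-3)^m(3m + 5) - 5.
Then A(m+1) = A(m) + ((-3)^m(-12m - 29)) = ((-3)^m(3m + 5) - 5) + ((-3)^m(-12m - 29)).
Simplifying, A(m+1) = -9(-3)^m·m - 24(-3)^m - 5 = (-3)^(m+1)(3(m+1) + 5) - 5,
which is the closed form with n = m+1.
By induction, the statement is established for all n ≥ 1.

A(n) = (-3)^n(3n + 5) - 5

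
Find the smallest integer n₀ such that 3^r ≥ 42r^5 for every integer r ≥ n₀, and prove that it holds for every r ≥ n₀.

At r = 16: 43046721 < 44040192, so the inequality fails and n₀ ≥ 17. We prove 3^r ≥ 42r^5 for all r ≥ 17.
For the base case r = 17: 3^r = 129140163 and 42r^5 = 59633994, so 129140163 ≥ 59633994.
Inductive step: assume the claim holds for r = i, so 3^i ≥ 42i^5.
Then 3^(i + 1) = 3·(3^i) ≥ 3·(42i^5).
Also, for i ≥ 17 we have 3·(42i^5) ≥ 42(i+1)^5, since 3 ≥ (1 + 1/i)^5 for all i ≥ 17.
Combining, 3^(i + 1) ≥ 42(i+1)^5.
By induction, the statement is established for all r ≥ 17.
Hence the smallest such n₀ is 17.

n₀ = 17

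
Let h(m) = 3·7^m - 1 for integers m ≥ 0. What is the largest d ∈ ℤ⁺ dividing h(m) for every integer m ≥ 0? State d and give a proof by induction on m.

Computing the first values: h(0) = 2 and h(1) = 20; gcd(2, 20) = 2, so d ≤ 2.
We prove 2 | 3·7^m - 1 for all m ≥ 0 by induction on m.
For the base case m = 0: h(0) = 2 = 2·(1), so 2 | h(0).
Suppose the result is true for m = r, i.e. 2 | h(r). Then
h(r+1) = 3·7^(r+1) - 1 = 7·(3·7^r - 1) + 6 = 7·h(r) + 6. The first term is divisible by 2 by the inductive hypothesis, and 6 is divisible by 2. Hence 2 | h(r+1).
By the principle of mathematical induction, the result holds for all m ≥ 0.
Therefore the largest such d is 2.

d = 2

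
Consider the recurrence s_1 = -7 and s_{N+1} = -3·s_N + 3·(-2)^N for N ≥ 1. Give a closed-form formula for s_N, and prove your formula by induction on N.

s_N = 3(-2)^N - (-3)^(N - 1)

Computing the first terms: s_1 = -7, s_2 = 15, s_3 = -33. This suggests s_N = 3(-2)^N - (-3)^(N - 1).
For the base case N = 1: the formula gives -7 = -7 = s_1.
Suppose the result is true for N = k, so s_k = 3(-2)^k - (-3)^(k - 1).
Then s_{k+1} = -3·s_k + 3·(-2)^k = -3·(3(-2)^k - (-3)^(k - 1)) + 3·(-2)^k = 3(-2)^(k + 1) - (-3)^k = 3(-2)^(k+1) - (-3)^((k+1) - 1),
which is the claimed formula at N = k+1.
Hence, by induction on N, the claim holds for every N ≥ 1.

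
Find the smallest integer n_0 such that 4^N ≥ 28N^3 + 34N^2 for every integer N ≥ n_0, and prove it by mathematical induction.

n_0 = 7

At N = 6: 4096 < 7272, so the inequality fails and n_0 ≥ 7. We prove 4^N ≥ 28N^3 + 34N^2 for all N ≥ 7.
For the base case N = 7: 4^N = 16384 and 28N^3 + 34N^2 = 11270, so 16384 ≥ 11270.
For the inductive step, assume it holds for an arbitrary k ≥ 7, so 4^k ≥ 28k^3 + 34k^2.
Then 4^(k + 1) = 4·(4^k) ≥ 4·(28k^3 + 34k^2).
Also, for k ≥ 7 we have 4·(28k^3 + 34k^2) ≥ 28(k+1)^3 + 34(k+1)^2, since 4·(28k^3 + 34k^2) − (28(k+1)^3 + 34(k+1)^2) = 84k^3 + 18k^2 - 152k - 62, which is nonnegative for all k ≥ 7.
Combining, 4^(k + 1) ≥ 28(k+1)^3 + 34(k+1)^2.
By induction, the statement is established for all N ≥ 7.
Hence the smallest such n_0 is 7.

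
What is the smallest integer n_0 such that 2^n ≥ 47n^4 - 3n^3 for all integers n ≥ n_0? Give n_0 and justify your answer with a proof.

At n = 23: 8388608 < 13116026, so the inequality fails and n_0 ≥ 24. We prove 2^n ≥ 47n^4 - 3n^3 for all n ≥ 24.
Base case (n = 24): 2^n = 16777216 and 47n^4 - 3n^3 = 15552000, so 16777216 ≥ 15552000.
For the inductive step, assume it holds for an arbitrary r ≥ 24, so 2^r ≥ 47r^4 - 3r^3.
Then 2^(r + 1) = 2·(2^r) ≥ 2·(47r^4 - 3r^3).
Also, for r ≥ 24 we have 2·(47r^4 - 3r^3) ≥ 47(r+1)^4 - 3(r+1)^3, since 2·(47r^4 - 3r^3) − (47(r+1)^4 - 3(r+1)^3) = 47r^4 - 191r^3 - 273r^2 - 179r - 44, which is nonnegative for all r ≥ 24.
Combining, 2^(r + 1) ≥ 47(r+1)^4 - 3(r+1)^3.
By the principle of mathematical induction, the result holds for all n ≥ 24.
Hence the smallest such n_0 is 24.

n_0 = 24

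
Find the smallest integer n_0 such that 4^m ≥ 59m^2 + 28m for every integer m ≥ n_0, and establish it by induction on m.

n_0 = 6

At m = 5: 1024 < 1615, so the inequality fails and n_0 ≥ 6. We prove 4^m ≥ 59m^2 + 28m for all m ≥ 6.
Base step (m = 6): 4^m = 4096 and 59m^2 + 28m = 2292, so 4096 ≥ 2292.
Inductive step: suppose the statement holds for some j ≥ 6, so 4^j ≥ 59j^2 + 28j.
Then 4^(j + 1) = 4·(4^j) ≥ 4·(59j^2 + 28j).
Also, for j ≥ 6 we have 4·(59j^2 + 28j) ≥ 59(j+1)^2 + 28(j+1), since 4·(59j^2 + 28j) − (59(j+1)^2 + 28(j+1)) = 177j^2 - 34j - 87, which is nonnegative for all j ≥ 6.
Combining, 4^(j + 1) ≥ 59(j+1)^2 + 28(j+1).
Hence, by induction on m, the claim holds for every m ≥ 6.
Hence the smallest such n_0 is 6.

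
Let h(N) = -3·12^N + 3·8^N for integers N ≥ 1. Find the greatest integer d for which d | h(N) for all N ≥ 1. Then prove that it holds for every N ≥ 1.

Computing the first values: h(1) = -12 and h(2) = -240; gcd(-12, -240) = 12, so d ≤ 12.
We prove 12 | -3·12^N + 3·8^N for all N ≥ 1 by induction on N.
For the base case N = 1: h(1) = -12 = 12·(-1), so 12 | h(1).
Suppose the result is true for N = m, i.e. 12 | h(m). Then
h(m+1) − 12·h(m) = (-3·12^(m+1) + 3·8^(m+1)) − 12·(-3·12^m + 3·8^m) = (3)·8^m·(8 − 12) = (-12)·8^m. Since 12 | h(m) by the inductive hypothesis, 12 | 12·h(m); and 12 | -12 since -12 = 12·-1. Therefore 12 | h(m+1).
By induction, the statement is established for all N ≥ 1.
Therefore the largest such d is 12.

d = 12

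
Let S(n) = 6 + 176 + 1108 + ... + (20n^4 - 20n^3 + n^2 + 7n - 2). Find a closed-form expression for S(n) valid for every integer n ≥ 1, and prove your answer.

We claim S(n) = n(4n^4 + 5n^3 - 3n^2 - n + 1) for all n ≥ 1.
For the base case n = 1: S(1) = 6, and the closed form gives 6. They agree.
Inductive step: suppose the statement holds for some r ≥ 1, so S(r) = r(4r^4 + 5r^3 - 3r^2 - r + 1).
Then S(r+1) = S(r) + (20r^4 + 60r^3 + 61r^2 + 29r + 6) = (r(4r^4 + 5r^3 - 3r^2 - r + 1)) + (20r^4 + 60r^3 + 61r^2 + 29r + 6).
Simplifying, S(r+1) = (r + 1)(4r^4 + 21r^3 + 36r^2 + 24r + 6) = (r+1)(4(r+1)^4 + 5(r+1)^3 - 3(r+1)^2 - (r+1) + 1),
which is the closed form with n = r+1.
By induction, the statement is established for all n ≥ 1.

S(n) = n(4n^4 + 5n^3 - 3n^2 - n + 1)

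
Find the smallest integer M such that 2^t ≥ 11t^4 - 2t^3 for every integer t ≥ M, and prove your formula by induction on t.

M = 22

At t = 21: 2097152 < 2120769, so the inequality fails and M ≥ 22. We prove 2^t ≥ 11t^4 - 2t^3 for all t ≥ 22.
For the base case t = 22: 2^t = 4194304 and 11t^4 - 2t^3 = 2555520, so 4194304 ≥ 2555520.
Suppose the result is true for t = m, so 2^m ≥ 11m^4 - 2m^3.
Then 2^(m + 1) = 2·(2^m) ≥ 2·(11m^4 - 2m^3).
Also, for m ≥ 22 we have 2·(11m^4 - 2m^3) ≥ 11(m+1)^4 - 2(m+1)^3, since 2·(11m^4 - 2m^3) − (11(m+1)^4 - 2(m+1)^3) = 11m^4 - 46m^3 - 60m^2 - 38m - 9, which is nonnegative for all m ≥ 22.
Combining, 2^(m + 1) ≥ 11(m+1)^4 - 2(m+1)^3.
This completes the induction.
Hence the smallest such M is 22.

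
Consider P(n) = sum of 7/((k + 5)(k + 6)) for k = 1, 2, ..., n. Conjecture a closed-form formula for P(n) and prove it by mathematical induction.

P(n) = 7n/(6(n + 6))

We claim P(n) = 7n/(6(n + 6)) for all n ≥ 1.
When n = 1: P(1) = 1/6, and the closed form gives 1/6. They agree.
Inductive step: assume the claim holds for n = k, so P(k) = 7k/(6(k + 6)).
Then P(k+1) = P(k) + (7/((k + 6)(k + 7))) = (7k/(6(k + 6))) + (7/((k + 6)(k + 7))).
Simplifying, P(k+1) = 7(k + 1)/(6(k + 7)) = 7(k+1)/(6((k+1) + 6)),
which is the closed form with n = k+1.
This completes the induction.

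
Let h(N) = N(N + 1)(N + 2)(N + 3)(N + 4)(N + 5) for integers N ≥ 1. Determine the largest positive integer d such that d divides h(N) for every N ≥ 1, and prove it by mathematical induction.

d = 720

Computing the first values: h(1) = 720 and h(2) = 5040; gcd(720, 5040) = 720, so d ≤ 720.
We prove 720 | N(N + 1)(N + 2)(N + 3)(N + 4)(N + 5) for all N ≥ 1 by induction on N.
Base case (N = 1): h(1) = 720 = 720·(1), so 720 | h(1).
For the inductive step, assume it holds for an arbitrary i ≥ 1, i.e. 720 | h(i). Then
h(i+1) − h(i) = (i+1)·(i+2)·(i+3)·(i+4)·(i+5)·(i+6) − i·(i+1)·(i+2)·(i+3)·(i+4)·(i+5) = (i+1)·(i+2)·(i+3)·(i+4)·(i+5)·[(i+6) − i] = 6·(i+1)·(i+2)·(i+3)·(i+4)·(i+5). The product of 5 consecutive integers is divisible by (5)! = 120, so h(i+1) − h(i) is divisible by 6·120 = 720. By the inductive hypothesis 720 | h(i), hence 720 | h(i+1).
Hence, by induction on N, the claim holds for every N ≥ 1.
Therefore the largest such d is 720.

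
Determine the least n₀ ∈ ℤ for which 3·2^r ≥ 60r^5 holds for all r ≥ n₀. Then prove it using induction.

n₀ = 29

At r = 28: 805306368 < 1032622080, so the inequality fails and n₀ ≥ 29. We prove 3·2^r ≥ 60r^5 for all r ≥ 29.
Base case (r = 29): 3·2^r = 1610612736 and 60r^5 = 1230668940, so 1610612736 ≥ 1230668940.
For the inductive step, assume it holds for an arbitrary p ≥ 29, so 3·2^p ≥ 60p^5.
Then 3·2^(p + 1) = 2·(3·2^p) ≥ 2·(60p^5).
Also, for p ≥ 29 we have 2·(60p^5) ≥ 60(p+1)^5, since 2 ≥ (1 + 1/p)^5 for all p ≥ 29.
Combining, 3·2^(p + 1) ≥ 60(p+1)^5.
By induction, the statement is established for all r ≥ 29.
Hence the smallest such n₀ is 29.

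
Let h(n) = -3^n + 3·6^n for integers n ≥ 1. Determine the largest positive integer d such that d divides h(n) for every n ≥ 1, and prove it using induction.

d = 3

Computing the first values: h(1) = 15 and h(2) = 99; gcd(15, 99) = 3, so d ≤ 3.
We prove 3 | -3^n + 3·6^n for all n ≥ 1 by induction on n.
Base step (n = 1): h(1) = 15 = 3·(5), so 3 | h(1).
Inductive step: assume the claim holds for n = r, i.e. 3 | h(r). Then
h(r+1) − 6·h(r) = (-3^(r+1) + 3·6^(r+1)) − 6·(-3^r + 3·6^r) = (-1)·3^r·(3 − 6) = (3)·3^r. Since 3 | h(r) by the inductive hypothesis, 3 | 6·h(r); and 3 | 3 since 3 = 3·1. Therefore 3 | h(r+1).
By induction, the statement is established for all n ≥ 1.
Therefore the largest such d is 3.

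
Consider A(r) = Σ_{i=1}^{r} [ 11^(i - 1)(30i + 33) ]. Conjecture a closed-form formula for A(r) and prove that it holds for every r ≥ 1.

A(r) = 3·11^r(r + 1) - 3

We claim A(r) = 3·11^r(r + 1) - 3 for all r ≥ 1.
When r = 1: A(1) = 63, and the closed form gives 63. They agree.
For the inductive step, assume it holds for an arbitrary i ≥ 1, so A(i) = 3·11^i(i + 1) - 3.
Then A(i+1) = A(i) + (11^i(30i + 63)) = (3·11^i(i + 1) - 3) + (11^i(30i + 63)).
Simplifying, A(i+1) = 33·11^i·i + 66·11^i - 3 = 3·11^(i+1)((i+1) + 1) - 3,
which is the closed form with r = i+1.
By the principle of mathematical induction, the result holds for all r ≥ 1.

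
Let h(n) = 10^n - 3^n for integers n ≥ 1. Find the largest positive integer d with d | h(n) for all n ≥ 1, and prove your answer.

d = 7

Computing the first values: h(1) = 7 and h(2) = 91; gcd(7, 91) = 7, so d ≤ 7.
We prove 7 | 10^n - 3^n for all n ≥ 1 by induction on n.
Base case (n = 1): h(1) = 7 = 7·(1), so 7 | h(1).
Suppose the result is true for n = m, i.e. 7 | h(m). Then
10^{m+1} − 3^{m+1} = 10·10^m − 3·3^m = 10·(10^m − 3^m) + (7)·3^m. The first term is divisible by 7 by the inductive hypothesis, and the second term (7)·3^m is divisible by 7 since 7 | 7. Hence 7 | h(m+1).
By induction, the statement is established for all n ≥ 1.
Therefore the largest such d is 7.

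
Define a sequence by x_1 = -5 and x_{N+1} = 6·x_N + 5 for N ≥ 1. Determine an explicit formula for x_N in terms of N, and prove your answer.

Computing the first terms: x_1 = -5, x_2 = -25, x_3 = -145. This suggests x_N = -4·6^(N - 1) - 1.
Base step (N = 1): the formula gives -5 = -5 = x_1.
Inductive step: assume the claim holds for N = m, so x_m = -4·6^(m - 1) - 1.
Then x_{m+1} = 6·x_m + 5 = 6·(-4·6^(m - 1) - 1) + 5 = -4·6^m - 1 = -4·6^((m+1) - 1) - 1,
which is the claimed formula at N = m+1.
Hence, by induction on N, the claim holds for every N ≥ 1.

x_N = -4·6^(N - 1) - 1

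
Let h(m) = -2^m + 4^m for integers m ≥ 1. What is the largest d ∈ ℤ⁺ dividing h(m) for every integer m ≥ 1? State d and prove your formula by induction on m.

Computing the first values: h(1) = 2 and h(2) = 12; gcd(2, 12) = 2, so d ≤ 2.
We prove 2 | -2^m + 4^m for all m ≥ 1 by induction on m.
Base step (m = 1): h(1) = 2 = 2·(1), so 2 | h(1).
Inductive step: assume the claim holds for m = p, i.e. 2 | h(p). Then
4^{p+1} − 2^{p+1} = 4·4^p − 2·2^p = 4·(4^p − 2^p) + (2)·2^p. The first term is divisible by 2 by the inductive hypothesis, and the second term (2)·2^p is divisible by 2 since 2 | 2. Hence 2 | h(p+1).
By induction, the statement is established for all m ≥ 1.
Therefore the largest such d is 2.

d = 2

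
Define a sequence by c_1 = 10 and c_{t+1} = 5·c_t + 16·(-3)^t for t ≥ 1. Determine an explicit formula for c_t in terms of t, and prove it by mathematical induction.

Computing the first terms: c_1 = 10, c_2 = 2, c_3 = 154. This suggests c_t = -2(-3)^t + 4·5^(t - 1).
Base step (t = 1): the formula gives 10 = 10 = c_1.
Inductive step: assume the claim holds for t = i, so c_i = -2(-3)^i + 4·5^(i - 1).
Then c_{i+1} = 5·c_i + 16·(-3)^i = 5·(-2(-3)^i + 4·5^(i - 1)) + 16·(-3)^i = -2(-3)^(i + 1) + 4·5^i = -2(-3)^(i+1) + 4·5^((i+1) - 1),
which is the claimed formula at t = i+1.
By the principle of mathematical induction, the result holds for all t ≥ 1.

c_t = -2(-3)^t + 4·5^(t - 1)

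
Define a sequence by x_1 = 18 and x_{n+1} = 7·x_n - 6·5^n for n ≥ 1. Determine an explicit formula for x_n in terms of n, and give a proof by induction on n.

x_n = 3·5^n + 3·7^(n - 1)

Computing the first terms: x_1 = 18, x_2 = 96, x_3 = 522. This suggests x_n = 3·5^n + 3·7^(n - 1).
Base step (n = 1): the formula gives 18 = 18 = x_1.
Suppose the result is true for n = r, so x_r = 3·5^r + 3·7^(r - 1).
Then x_{r+1} = 7·x_r - 6·5^r = 7·(3·5^r + 3·7^(r - 1)) - 6·5^r = 3·5^(r + 1) + 3·7^r = 3·5^(r+1) + 3·7^((r+1) - 1),
which is the claimed formula at n = r+1.
By induction, the statement is established for all n ≥ 1.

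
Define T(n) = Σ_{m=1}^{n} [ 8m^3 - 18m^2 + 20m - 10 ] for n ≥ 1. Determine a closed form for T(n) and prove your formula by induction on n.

T(n) = n(n - 1)(2n^2 + 3)

We claim T(n) = n(n - 1)(2n^2 + 3) for all n ≥ 1.
Base case (n = 1): T(1) = 0, and the closed form gives 0. They agree.
Inductive step: suppose the statement holds for some m ≥ 1, so T(m) = m(2m^3 - 2m^2 + 3m - 3).
Then T(m+1) = T(m) + (2m(4m^2 + 3m + 4)) = (m(2m^3 - 2m^2 + 3m - 3)) + (2m(4m^2 + 3m + 4)).
Simplifying, T(m+1) = m(m + 1)(2m^2 + 4m + 5) = (m+1)((m+1) - 1)(2(m+1)^2 + 3),
which is the closed form with n = m+1.
Hence, by induction on n, the claim holds for every n ≥ 1.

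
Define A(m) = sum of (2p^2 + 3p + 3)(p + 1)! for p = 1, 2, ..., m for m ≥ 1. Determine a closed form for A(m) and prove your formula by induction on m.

We claim A(m) = (2m + 1)(m + 2)! - 2 for all m ≥ 1.
Base step (m = 1): A(1) = 16, and the closed form gives 16. They agree.
For the inductive step, assume it holds for an arbitrary p ≥ 1, so A(p) = (2p + 1)(p + 2)! - 2.
Then A(p+1) = A(p) + ((2p^2 + 7p + 8)(p + 2)!) = ((2p + 1)(p + 2)! - 2) + ((2p^2 + 7p + 8)(p + 2)!).
Simplifying, A(p+1) = (2(p+1) + 1)((p+1) + 2)! - 2,
which is the closed form with m = p+1.
By induction, the statement is established for all m ≥ 1.

A(m) = (2m + 1)(m + 2)! - 2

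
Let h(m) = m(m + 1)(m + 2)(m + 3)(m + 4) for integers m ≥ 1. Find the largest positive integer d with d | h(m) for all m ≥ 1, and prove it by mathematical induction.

Computing the first values: h(1) = 120 and h(2) = 720; gcd(120, 720) = 120, so d ≤ 120.
We prove 120 | m(m + 1)(m + 2)(m + 3)(m + 4) for all m ≥ 1 by induction on m.
Base case (m = 1): h(1) = 120 = 120·(1), so 120 | h(1).
Inductive step: assume the claim holds for m = k, i.e. 120 | h(k). Then
h(k+1) − h(k) = (k+1)·(k+2)·(k+3)·(k+4)·(k+5) − k·(k+1)·(k+2)·(k+3)·(k+4) = (k+1)·(k+2)·(k+3)·(k+4)·[(k+5) − k] = 5·(k+1)·(k+2)·(k+3)·(k+4). The product of 4 consecutive integers is divisible by (4)! = 24, so h(k+1) − h(k) is divisible by 5·24 = 120. By the inductive hypothesis 120 | h(k), hence 120 | h(k+1).
Hence, by induction on m, the claim holds for every m ≥ 1.
Therefore the largest such d is 120.

d = 120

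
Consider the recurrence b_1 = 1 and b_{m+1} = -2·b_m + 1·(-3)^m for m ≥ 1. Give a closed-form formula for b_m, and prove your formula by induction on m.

b_m = (-2)^m - (-3)^m

Computing the first terms: b_1 = 1, b_2 = -5, b_3 = 19. This suggests b_m = (-2)^m - (-3)^m.
For the base case m = 1: the formula gives 1 = 1 = b_1.
Suppose the result is true for m = k, so b_k = (-2)^k - (-3)^k.
Then b_{k+1} = -2·b_k + 1·(-3)^k = -2·((-2)^k - (-3)^k) + 1·(-3)^k = (-2)^(k + 1) - (-3)^(k + 1),
which is the claimed formula at m = k+1.
Hence, by induction on m, the claim holds for every m ≥ 1.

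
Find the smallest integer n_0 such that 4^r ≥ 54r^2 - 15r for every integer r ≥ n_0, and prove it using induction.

n_0 = 6

At r = 5: 1024 < 1275, so the inequality fails and n_0 ≥ 6. We prove 4^r ≥ 54r^2 - 15r for all r ≥ 6.
For the base case r = 6: 4^r = 4096 and 54r^2 - 15r = 1854, so 4096 ≥ 1854.
Inductive step: assume the claim holds for r = m, so 4^m ≥ 54m^2 - 15m.
Then 4^(m + 1) = 4·(4^m) ≥ 4·(54m^2 - 15m).
Also, for m ≥ 6 we have 4·(54m^2 - 15m) ≥ 54(m+1)^2 - 15(m+1), since 4·(54m^2 - 15m) − (54(m+1)^2 - 15(m+1)) = 162m^2 - 153m - 39, which is nonnegative for all m ≥ 6.
Combining, 4^(m + 1) ≥ 54(m+1)^2 - 15(m+1).
By induction, the statement is established for all r ≥ 6.
Hence the smallest such n_0 is 6.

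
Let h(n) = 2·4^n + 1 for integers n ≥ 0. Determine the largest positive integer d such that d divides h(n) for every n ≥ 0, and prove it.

d = 3

Computing the first values: h(0) = 3 and h(1) = 9; gcd(3, 9) = 3, so d ≤ 3.
We prove 3 | 2·4^n + 1 for all n ≥ 0 by induction on n.
Base step (n = 0): h(0) = 3 = 3·(1), so 3 | h(0).
For the inductive step, assume it holds for an arbitrary j ≥ 0, i.e. 3 | h(j). Then
h(j+1) = 2·4^(j+1) + 1 = 4·(2·4^j + 1) - 3 = 4·h(j) - 3. The first term is divisible by 3 by the inductive hypothesis, and -3 is divisible by 3. Hence 3 | h(j+1).
Hence, by induction on n, the claim holds for every n ≥ 0.
Therefore the largest such d is 3.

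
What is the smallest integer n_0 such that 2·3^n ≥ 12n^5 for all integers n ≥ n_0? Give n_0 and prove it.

n_0 = 14

At n = 13: 3188646 < 4455516, so the inequality fails and n_0 ≥ 14. We prove 2·3^n ≥ 12n^5 for all n ≥ 14.
For the base case n = 14: 2·3^n = 9565938 and 12n^5 = 6453888, so 9565938 ≥ 6453888.
Suppose the result is true for n = r, so 2·3^r ≥ 12r^5.
Then 2·3^(r + 1) = 3·(2·3^r) ≥ 3·(12r^5).
Also, for r ≥ 14 we have 3·(12r^5) ≥ 12(r+1)^5, since 3 ≥ (1 + 1/r)^5 for all r ≥ 14.
Combining, 2·3^(r + 1) ≥ 12(r+1)^5.
Hence, by induction on n, the claim holds for every n ≥ 14.
Hence the smallest such n_0 is 14.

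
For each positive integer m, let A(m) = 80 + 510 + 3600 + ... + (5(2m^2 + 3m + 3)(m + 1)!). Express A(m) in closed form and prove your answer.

A(m) = (10m + 5)(m + 2)! - 10

We claim A(m) = (10m + 5)(m + 2)! - 10 for all m ≥ 1.
Base case (m = 1): A(1) = 80, and the closed form gives 80. They agree.
For the inductive step, assume it holds for an arbitrary i ≥ 1, so A(i) = (10i + 5)(i + 2)! - 10.
Then A(i+1) = A(i) + (5(2i^2 + 7i + 8)(i + 2)!) = ((10i + 5)(i + 2)! - 10) + (5(2i^2 + 7i + 8)(i + 2)!).
Simplifying, A(i+1) = (10(i+1) + 5)((i+1) + 2)! - 10,
which is the closed form with m = i+1.
By induction, the statement is established for all m ≥ 1.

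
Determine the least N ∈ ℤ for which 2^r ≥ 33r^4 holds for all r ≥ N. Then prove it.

At r = 23: 8388608 < 9234753, so the inequality fails and N ≥ 24. We prove 2^r ≥ 33r^4 for all r ≥ 24.
For the base case r = 24: 2^r = 16777216 and 33r^4 = 10948608, so 16777216 ≥ 10948608.
Inductive step: suppose the statement holds for some k ≥ 24, so 2^k ≥ 33k^4.
Then 2^(k + 1) = 2·(2^k) ≥ 2·(33k^4).
Also, for k ≥ 24 we have 2·(33k^4) ≥ 33(k+1)^4, since 2 ≥ (1 + 1/k)^4 for all k ≥ 24.
Combining, 2^(k + 1) ≥ 33(k+1)^4.
Hence, by induction on r, the claim holds for every r ≥ 24.
Hence the smallest such N is 24.

N = 24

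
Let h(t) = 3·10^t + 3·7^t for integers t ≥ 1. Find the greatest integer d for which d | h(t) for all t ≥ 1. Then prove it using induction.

d = 3

Computing the first values: h(1) = 51 and h(2) = 447; gcd(51, 447) = 3, so d ≤ 3.
We prove 3 | 3·10^t + 3·7^t for all t ≥ 1 by induction on t.
For the base case t = 1: h(1) = 51 = 3·(17), so 3 | h(1).
For the inductive step, assume it holds for an arbitrary i ≥ 1, i.e. 3 | h(i). Then
h(i+1) − 10·h(i) = (3·10^(i+1) + 3·7^(i+1)) − 10·(3·10^i + 3·7^i) = (3)·7^i·(7 − 10) = (-9)·7^i. Since 3 | h(i) by the inductive hypothesis, 3 | 10·h(i); and 3 | -9 since -9 = 3·-3. Therefore 3 | h(i+1).
By the principle of mathematical induction, the result holds for all t ≥ 1.
Therefore the largest such d is 3.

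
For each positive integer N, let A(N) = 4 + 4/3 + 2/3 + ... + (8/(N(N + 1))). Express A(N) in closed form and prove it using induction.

We claim A(N) = 8N/(N + 1) for all N ≥ 1.
Base case (N = 1): A(1) = 4, and the closed form gives 4. They agree.
Inductive step: assume the claim holds for N = k, so A(k) = 8k/(k + 1).
Then A(k+1) = A(k) + (8/((k + 1)(k + 2))) = (8k/(k + 1)) + (8/((k + 1)(k + 2))).
Simplifying, A(k+1) = 8(k + 1)/(k + 2) = 8(k+1)/((k+1) + 1),
which is the closed form with N = k+1.
By the principle of mathematical induction, the result holds for all N ≥ 1.

A(N) = 8N/(N + 1)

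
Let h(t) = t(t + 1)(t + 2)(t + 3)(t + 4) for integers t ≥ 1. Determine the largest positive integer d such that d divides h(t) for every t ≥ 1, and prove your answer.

Computing the first values: h(1) = 120 and h(2) = 720; gcd(120, 720) = 120, so d ≤ 120.
We prove 120 | t(t + 1)(t + 2)(t + 3)(t + 4) for all t ≥ 1 by induction on t.
When t = 1: h(1) = 120 = 120·(1), so 120 | h(1).
For the inductive step, assume it holds for an arbitrary r ≥ 1, i.e. 120 | h(r). Then
h(r+1) − h(r) = (r+1)·(r+2)·(r+3)·(r+4)·(r+5) − r·(r+1)·(r+2)·(r+3)·(r+4) = (r+1)·(r+2)·(r+3)·(r+4)·[(r+5) − r] = 5·(r+1)·(r+2)·(r+3)·(r+4). The product of 4 consecutive integers is divisible by (4)! = 24, so h(r+1) − h(r) is divisible by 5·24 = 120. By the inductive hypothesis 120 | h(r), hence 120 | h(r+1).
By induction, the statement is established for all t ≥ 1.
Therefore the largest such d is 120.

d = 120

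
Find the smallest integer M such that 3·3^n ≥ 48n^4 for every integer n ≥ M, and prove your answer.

M = 12

At n = 11: 531441 < 702768, so the inequality fails and M ≥ 12. We prove 3·3^n ≥ 48n^4 for all n ≥ 12.
For the base case n = 12: 3·3^n = 1594323 and 48n^4 = 995328, so 1594323 ≥ 995328.
Suppose the result is true for n = r, so 3·3^r ≥ 48r^4.
Then 3·3^(r + 1) = 3·(3·3^r) ≥ 3·(48r^4).
Also, for r ≥ 12 we have 3·(48r^4) ≥ 48(r+1)^4, since 3 ≥ (1 + 1/r)^4 for all r ≥ 12.
Combining, 3·3^(r + 1) ≥ 48(r+1)^4.
Hence, by induction on n, the claim holds for every n ≥ 12.
Hence the smallest such M is 12.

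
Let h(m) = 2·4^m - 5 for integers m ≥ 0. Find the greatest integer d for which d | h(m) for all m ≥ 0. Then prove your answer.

Computing the first values: h(0) = -3 and h(1) = 3; gcd(-3, 3) = 3, so d ≤ 3.
We prove 3 | 2·4^m - 5 for all m ≥ 0 by induction on m.
For the base case m = 0: h(0) = -3 = 3·(-1), so 3 | h(0).
Suppose the result is true for m = j, i.e. 3 | h(j). Then
h(j+1) = 2·4^(j+1) - 5 = 4·(2·4^j - 5) + 15 = 4·h(j) + 15. The first term is divisible by 3 by the inductive hypothesis, and 15 is divisible by 3. Hence 3 | h(j+1).
This completes the induction.
Therefore the largest such d is 3.

d = 3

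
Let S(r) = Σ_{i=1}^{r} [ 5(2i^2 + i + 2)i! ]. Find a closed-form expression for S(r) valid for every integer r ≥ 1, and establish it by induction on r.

We claim S(r) = (10r + 5)(r + 1)! - 5 for all r ≥ 1.
When r = 1: S(1) = 25, and the closed form gives 25. They agree.
Inductive step: assume the claim holds for r = i, so S(i) = (10i + 5)(i + 1)! - 5.
Then S(i+1) = S(i) + (5(2i^2 + 5i + 5)(i + 1)!) = ((10i + 5)(i + 1)! - 5) + (5(2i^2 + 5i + 5)(i + 1)!).
Simplifying, S(i+1) = (10(i+1) + 5)((i+1) + 1)! - 5,
which is the closed form with r = i+1.
This completes the induction.

S(r) = (10r + 5)(r + 1)! - 5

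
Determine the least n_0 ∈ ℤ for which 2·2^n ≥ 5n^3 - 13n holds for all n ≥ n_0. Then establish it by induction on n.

n_0 = 13

At n = 12: 8192 < 8484, so the inequality fails and n_0 ≥ 13. We prove 2·2^n ≥ 5n^3 - 13n for all n ≥ 13.
Base step (n = 13): 2·2^n = 16384 and 5n^3 - 13n = 10816, so 16384 ≥ 10816.
Suppose the result is true for n = k, so 2·2^k ≥ 5k^3 - 13k.
Then 2·2^(k + 1) = 2·(2·2^k) ≥ 2·(5k^3 - 13k).
Also, for k ≥ 13 we have 2·(5k^3 - 13k) ≥ 5(k+1)^3 - 13(k+1), since 2·(5k^3 - 13k) − (5(k+1)^3 - 13(k+1)) = 5k^3 - 15k^2 - 28k + 8, which is nonnegative for all k ≥ 13.
Combining, 2·2^(k + 1) ≥ 5(k+1)^3 - 13(k+1).
By the principle of mathematical induction, the result holds for all n ≥ 13.
Hence the smallest such n_0 is 13.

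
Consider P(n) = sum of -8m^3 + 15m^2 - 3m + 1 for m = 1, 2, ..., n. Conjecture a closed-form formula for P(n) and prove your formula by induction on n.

P(n) = -n(2n^3 - n^2 - 4n - 2)

We claim P(n) = -n(2n^3 - n^2 - 4n - 2) for all n ≥ 1.
Base case (n = 1): P(1) = 5, and the closed form gives 5. They agree.
Inductive step: assume the claim holds for n = m, so P(m) = m(-2m^3 + m^2 + 4m + 2).
Then P(m+1) = P(m) + (-8m^3 - 9m^2 + 3m + 5) = (m(-2m^3 + m^2 + 4m + 2)) + (-8m^3 - 9m^2 + 3m + 5).
Simplifying, P(m+1) = -(m + 1)(2m^3 + 5m^2 - 5) = -(m+1)(2(m+1)^3 - (m+1)^2 - 4(m+1) - 2),
which is the closed form with n = m+1.
By induction, the statement is established for all n ≥ 1.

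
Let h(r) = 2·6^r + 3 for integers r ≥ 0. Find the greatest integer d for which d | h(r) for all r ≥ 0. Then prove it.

Computing the first values: h(0) = 5 and h(1) = 15; gcd(5, 15) = 5, so d ≤ 5.
We prove 5 | 2·6^r + 3 for all r ≥ 0 by induction on r.
Base case (r = 0): h(0) = 5 = 5·(1), so 5 | h(0).
Suppose the result is true for r = p, i.e. 5 | h(p). Then
h(p+1) = 2·6^(p+1) + 3 = 6·(2·6^p + 3) - 15 = 6·h(p) - 15. The first term is divisible by 5 by the inductive hypothesis, and -15 is divisible by 5. Hence 5 | h(p+1).
Hence, by induction on r, the claim holds for every r ≥ 0.
Therefore the largest such d is 5.

d = 5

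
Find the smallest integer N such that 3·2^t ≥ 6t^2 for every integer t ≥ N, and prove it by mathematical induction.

At t = 6: 192 < 216, so the inequality fails and N ≥ 7. We prove 3·2^t ≥ 6t^2 for all t ≥ 7.
For the base case t = 7: 3·2^t = 384 and 6t^2 = 294, so 384 ≥ 294.
Inductive step: assume the claim holds for t = k, so 3·2^k ≥ 6k^2.
Then 3·2^(k + 1) = 2·(3·2^k) ≥ 2·(6k^2).
Also, for k ≥ 7 we have 2·(6k^2) ≥ 6(k+1)^2, since 2 ≥ (1 + 1/k)^2 for all k ≥ 7.
Combining, 3·2^(k + 1) ≥ 6(k+1)^2.
By induction, the statement is established for all t ≥ 7.
Hence the smallest such N is 7.

N = 7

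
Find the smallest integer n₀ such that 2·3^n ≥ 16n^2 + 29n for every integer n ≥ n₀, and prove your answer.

n₀ = 6

At n = 5: 486 < 545, so the inequality fails and n₀ ≥ 6. We prove 2·3^n ≥ 16n^2 + 29n for all n ≥ 6.
Base case (n = 6): 2·3^n = 1458 and 16n^2 + 29n = 750, so 1458 ≥ 750.
For the inductive step, assume it holds for an arbitrary k ≥ 6, so 2·3^k ≥ 16k^2 + 29k.
Then 2·3^(k + 1) = 3·(2·3^k) ≥ 3·(16k^2 + 29k).
Also, for k ≥ 6 we have 3·(16k^2 + 29k) ≥ 16(k+1)^2 + 29(k+1), since 3·(16k^2 + 29k) − (16(k+1)^2 + 29(k+1)) = 32k^2 + 26k - 45, which is nonnegative for all k ≥ 6.
Combining, 2·3^(k + 1) ≥ 16(k+1)^2 + 29(k+1).
This completes the induction.
Hence the smallest such n₀ is 6.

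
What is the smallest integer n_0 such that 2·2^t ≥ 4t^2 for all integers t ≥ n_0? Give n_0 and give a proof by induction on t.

n_0 = 7

At t = 6: 128 < 144, so the inequality fails and n_0 ≥ 7. We prove 2·2^t ≥ 4t^2 for all t ≥ 7.
When t = 7: 2·2^t = 256 and 4t^2 = 196, so 256 ≥ 196.
Inductive step: assume the claim holds for t = p, so 2·2^p ≥ 4p^2.
Then 2·2^(p + 1) = 2·(2·2^p) ≥ 2·(4p^2).
Also, for p ≥ 7 we have 2·(4p^2) ≥ 4(p+1)^2, since 2 ≥ (1 + 1/p)^2 for all p ≥ 7.
Combining, 2·2^(p + 1) ≥ 4(p+1)^2.
By induction, the statement is established for all t ≥ 7.
Hence the smallest such n_0 is 7.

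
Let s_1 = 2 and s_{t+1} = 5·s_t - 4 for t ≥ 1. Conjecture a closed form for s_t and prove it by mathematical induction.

Computing the first terms: s_1 = 2, s_2 = 6, s_3 = 26. This suggests s_t = 5^(t - 1) + 1.
Base case (t = 1): the formula gives 2 = 2 = s_1.
Inductive step: assume the claim holds for t = p, so s_p = 5^(p - 1) + 1.
Then s_{p+1} = 5·s_p - 4 = 5·(5^(p - 1) + 1) - 4 = 5^p + 1 = 5^((p+1) - 1) + 1,
which is the claimed formula at t = p+1.
This completes the induction.

s_t = 5^(t - 1) + 1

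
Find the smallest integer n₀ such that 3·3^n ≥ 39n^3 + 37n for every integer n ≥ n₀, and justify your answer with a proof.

At n = 8: 19683 < 20264, so the inequality fails and n₀ ≥ 9. We prove 3·3^n ≥ 39n^3 + 37n for all n ≥ 9.
For the base case n = 9: 3·3^n = 59049 and 39n^3 + 37n = 28764, so 59049 ≥ 28764.
For the inductive step, assume it holds for an arbitrary m ≥ 9, so 3·3^m ≥ 39m^3 + 37m.
Then 3·3^(m + 1) = 3·(3·3^m) ≥ 3·(39m^3 + 37m).
Also, for m ≥ 9 we have 3·(39m^3 + 37m) ≥ 39(m+1)^3 + 37(m+1), since 3·(39m^3 + 37m) − (39(m+1)^3 + 37(m+1)) = 78m^3 - 117m^2 - 43m - 76, which is nonnegative for all m ≥ 9.
Combining, 3·3^(m + 1) ≥ 39(m+1)^3 + 37(m+1).
By induction, the statement is established for all n ≥ 9.
Hence the smallest such n₀ is 9.

n₀ = 9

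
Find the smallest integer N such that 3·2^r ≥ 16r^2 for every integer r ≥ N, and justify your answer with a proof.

N = 9

At r = 8: 768 < 1024, so the inequality fails and N ≥ 9. We prove 3·2^r ≥ 16r^2 for all r ≥ 9.
Base case (r = 9): 3·2^r = 1536 and 16r^2 = 1296, so 1536 ≥ 1296.
Inductive step: suppose the statement holds for some i ≥ 9, so 3·2^i ≥ 16i^2.
Then 3·2^(i + 1) = 2·(3·2^i) ≥ 2·(16i^2).
Also, for i ≥ 9 we have 2·(16i^2) ≥ 16(i+1)^2, since 2 ≥ (1 + 1/i)^2 for all i ≥ 9.
Combining, 3·2^(i + 1) ≥ 16(i+1)^2.
This completes the induction.
Hence the smallest such N is 9.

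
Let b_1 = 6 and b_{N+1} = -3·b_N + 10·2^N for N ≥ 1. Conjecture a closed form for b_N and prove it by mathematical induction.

b_N = 2(-3)^(N - 1) + 2^(N + 1)

Computing the first terms: b_1 = 6, b_2 = 2, b_3 = 34. This suggests b_N = 2(-3)^(N - 1) + 2^(N + 1).
Base step (N = 1): the formula gives 6 = 6 = b_1.
Inductive step: assume the claim holds for N = i, so b_i = 2(-3)^(i - 1) + 2^(i + 1).
Then b_{i+1} = -3·b_i + 10·2^i = -3·(2(-3)^(i - 1) + 2^(i + 1)) + 10·2^i = 2(-3)^i + 2^(i + 2) = 2(-3)^((i+1) - 1) + 2^((i+1) + 1),
which is the claimed formula at N = i+1.
By the principle of mathematical induction, the result holds for all N ≥ 1.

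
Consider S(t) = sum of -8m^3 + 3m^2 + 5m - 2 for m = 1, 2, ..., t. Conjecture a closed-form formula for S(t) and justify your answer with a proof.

S(t) = -t(2t^3 + 3t^2 - 2t - 1)

We claim S(t) = -t(2t^3 + 3t^2 - 2t - 1) for all t ≥ 1.
Base case (t = 1): S(1) = -2, and the closed form gives -2. They agree.
Inductive step: assume the claim holds for t = m, so S(m) = m(-2m^3 - 3m^2 + 2m + 1).
Then S(m+1) = S(m) + (-8m^3 - 21m^2 - 13m - 2) = (m(-2m^3 - 3m^2 + 2m + 1)) + (-8m^3 - 21m^2 - 13m - 2).
Simplifying, S(m+1) = -(m + 1)(2m^3 + 9m^2 + 10m + 2) = -(m+1)(2(m+1)^3 + 3(m+1)^2 - 2(m+1) - 1),
which is the closed form with t = m+1.
By induction, the statement is established for all t ≥ 1.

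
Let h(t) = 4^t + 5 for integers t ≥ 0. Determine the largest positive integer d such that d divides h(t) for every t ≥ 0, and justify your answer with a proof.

Computing the first values: h(0) = 6 and h(1) = 9; gcd(6, 9) = 3, so d ≤ 3.
We prove 3 | 4^t + 5 for all t ≥ 0 by induction on t.
For the base case t = 0: h(0) = 6 = 3·(2), so 3 | h(0).
Inductive step: suppose the statement holds for some k ≥ 0, i.e. 3 | h(k). Then
h(k+1) = 4^(k+1) + 5 = 4·(4^k + 5) - 15 = 4·h(k) - 15. The first term is divisible by 3 by the inductive hypothesis, and -15 is divisible by 3. Hence 3 | h(k+1).
By induction, the statement is established for all t ≥ 0.
Therefore the largest such d is 3.

d = 3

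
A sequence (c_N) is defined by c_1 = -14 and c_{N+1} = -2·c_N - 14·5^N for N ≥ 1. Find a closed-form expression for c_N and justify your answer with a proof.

c_N = -(-2)^(N + 1) - 2·5^N

Computing the first terms: c_1 = -14, c_2 = -42, c_3 = -266. This suggests c_N = -(-2)^(N + 1) - 2·5^N.
Base case (N = 1): the formula gives -14 = -14 = c_1.
Inductive step: assume the claim holds for N = p, so c_p = -(-2)^(p + 1) - 2·5^p.
Then c_{p+1} = -2·c_p - 14·5^p = -2·(-(-2)^(p + 1) - 2·5^p) - 14·5^p = -(-2)^(p + 2) - 2·5^(p + 1) = -(-2)^((p+1) + 1) - 2·5^(p+1),
which is the claimed formula at N = p+1.
Hence, by induction on N, the claim holds for every N ≥ 1.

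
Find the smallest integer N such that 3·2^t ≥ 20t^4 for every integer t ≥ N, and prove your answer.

N = 21

At t = 20: 3145728 < 3200000, so the inequality fails and N ≥ 21. We prove 3·2^t ≥ 20t^4 for all t ≥ 21.
Base case (t = 21): 3·2^t = 6291456 and 20t^4 = 3889620, so 6291456 ≥ 3889620.
Inductive step: suppose the statement holds for some r ≥ 21, so 3·2^r ≥ 20r^4.
Then 3·2^(r + 1) = 2·(3·2^r) ≥ 2·(20r^4).
Also, for r ≥ 21 we have 2·(20r^4) ≥ 20(r+1)^4, since 2 ≥ (1 + 1/r)^4 for all r ≥ 21.
Combining, 3·2^(r + 1) ≥ 20(r+1)^4.
This completes the induction.
Hence the smallest such N is 21.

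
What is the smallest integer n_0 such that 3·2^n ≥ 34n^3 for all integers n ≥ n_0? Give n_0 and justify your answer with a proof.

At n = 15: 98304 < 114750, so the inequality fails and n_0 ≥ 16. We prove 3·2^n ≥ 34n^3 for all n ≥ 16.
Base case (n = 16): 3·2^n = 196608 and 34n^3 = 139264, so 196608 ≥ 139264.
For the inductive step, assume it holds for an arbitrary k ≥ 16, so 3·2^k ≥ 34k^3.
Then 3·2^(k + 1) = 2·(3·2^k) ≥ 2·(34k^3).
Also, for k ≥ 16 we have 2·(34k^3) ≥ 34(k+1)^3, since 2 ≥ (1 + 1/k)^3 for all k ≥ 16.
Combining, 3·2^(k + 1) ≥ 34(k+1)^3.
This completes the induction.
Hence the smallest such n_0 is 16.

n_0 = 16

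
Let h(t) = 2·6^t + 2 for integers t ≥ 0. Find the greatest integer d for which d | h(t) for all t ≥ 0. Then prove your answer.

Computing the first values: h(0) = 4 and h(1) = 14; gcd(4, 14) = 2, so d ≤ 2.
We prove 2 | 2·6^t + 2 for all t ≥ 0 by induction on t.
When t = 0: h(0) = 4 = 2·(2), so 2 | h(0).
Suppose the result is true for t = p, i.e. 2 | h(p). Then
h(p+1) = 2·6^(p+1) + 2 = 6·(2·6^p + 2) - 10 = 6·h(p) - 10. The first term is divisible by 2 by the inductive hypothesis, and -10 is divisible by 2. Hence 2 | h(p+1).
By induction, the statement is established for all t ≥ 0.
Therefore the largest such d is 2.

d = 2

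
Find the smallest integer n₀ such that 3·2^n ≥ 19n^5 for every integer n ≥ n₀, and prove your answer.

At n = 26: 201326592 < 225746144, so the inequality fails and n₀ ≥ 27. We prove 3·2^n ≥ 19n^5 for all n ≥ 27.
When n = 27: 3·2^n = 402653184 and 19n^5 = 272629233, so 402653184 ≥ 272629233.
For the inductive step, assume it holds for an arbitrary k ≥ 27, so 3·2^k ≥ 19k^5.
Then 3·2^(k + 1) = 2·(3·2^k) ≥ 2·(19k^5).
Also, for k ≥ 27 we have 2·(19k^5) ≥ 19(k+1)^5, since 2 ≥ (1 + 1/k)^5 for all k ≥ 27.
Combining, 3·2^(k + 1) ≥ 19(k+1)^5.
Hence, by induction on n, the claim holds for every n ≥ 27.
Hence the smallest such n₀ is 27.

n₀ = 27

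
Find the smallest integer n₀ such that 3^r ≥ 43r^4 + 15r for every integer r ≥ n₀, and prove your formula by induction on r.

At r = 12: 531441 < 891828, so the inequality fails and n₀ ≥ 13. We prove 3^r ≥ 43r^4 + 15r for all r ≥ 13.
When r = 13: 3^r = 1594323 and 43r^4 + 15r = 1228318, so 1594323 ≥ 1228318.
Inductive step: suppose the statement holds for some j ≥ 13, so 3^j ≥ 43j^4 + 15j.
Then 3^(j + 1) = 3·(3^j) ≥ 3·(43j^4 + 15j).
Also, for j ≥ 13 we have 3·(43j^4 + 15j) ≥ 43(j+1)^4 + 15(j+1), since 3·(43j^4 + 15j) − (43(j+1)^4 + 15(j+1)) = 86j^4 - 172j^3 - 258j^2 - 142j - 58, which is nonnegative for all j ≥ 13.
Combining, 3^(j + 1) ≥ 43(j+1)^4 + 15(j+1).
This completes the induction.
Hence the smallest such n₀ is 13.

n₀ = 13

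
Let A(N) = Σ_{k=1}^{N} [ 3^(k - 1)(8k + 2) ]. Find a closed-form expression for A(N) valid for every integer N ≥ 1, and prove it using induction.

We claim A(N) = 3^N(4N - 1) + 1 for all N ≥ 1.
Base step (N = 1): A(1) = 10, and the closed form gives 10. They agree.
Suppose the result is true for N = k, so A(k) = 3^k(4k - 1) + 1.
Then A(k+1) = A(k) + (3^k(8k + 10)) = (3^k(4k - 1) + 1) + (3^k(8k + 10)).
Simplifying, A(k+1) = 12·3^k·k + 9·3^k + 1 = 3^(k+1)(4(k+1) - 1) + 1,
which is the closed form with N = k+1.
By the principle of mathematical induction, the result holds for all N ≥ 1.

A(N) = 3^N(4N - 1) + 1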